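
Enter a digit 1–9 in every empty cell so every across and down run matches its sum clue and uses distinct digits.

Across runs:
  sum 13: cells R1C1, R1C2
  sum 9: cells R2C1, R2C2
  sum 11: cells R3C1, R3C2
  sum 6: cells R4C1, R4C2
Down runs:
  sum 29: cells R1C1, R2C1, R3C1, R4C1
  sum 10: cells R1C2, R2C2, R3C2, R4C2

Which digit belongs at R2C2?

2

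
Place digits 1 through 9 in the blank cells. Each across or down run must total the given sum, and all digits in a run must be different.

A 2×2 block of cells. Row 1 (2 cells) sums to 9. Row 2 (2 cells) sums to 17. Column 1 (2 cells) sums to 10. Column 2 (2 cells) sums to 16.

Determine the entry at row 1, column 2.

17 in 2 cells must be {8,9}; 16 in 2 cells must be {7,9}.
The 9 across and the 16 down share only 7, so (1,2) = 7.
(2,2) = 16 − 7 = 9 completes the 16 down.
(1,1) = 9 − 7 = 2 completes the 9 across.
(2,1) = 17 − 9 = 8 completes the 17 across.

7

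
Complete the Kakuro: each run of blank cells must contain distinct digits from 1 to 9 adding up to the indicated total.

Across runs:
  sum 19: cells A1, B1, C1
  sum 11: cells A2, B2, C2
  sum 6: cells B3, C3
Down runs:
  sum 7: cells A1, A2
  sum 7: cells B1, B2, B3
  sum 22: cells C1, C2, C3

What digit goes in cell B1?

7 in 3 cells must be {1,2,4}.
Only 5 fits C3 under both its across sum 6 and down sum 22.
Given what's placed, C2 must be 8 to fit the 11 across and 22 down.
B3 = 6 − 5 = 1 completes the 6 across.
C1 = 22 − 13 = 9 completes the 22 down.
B2 = 2: the only remaining digit allowed by both the 11 across and the 7 down.
B1 = 7 − 3 = 4 completes the 7 down.

4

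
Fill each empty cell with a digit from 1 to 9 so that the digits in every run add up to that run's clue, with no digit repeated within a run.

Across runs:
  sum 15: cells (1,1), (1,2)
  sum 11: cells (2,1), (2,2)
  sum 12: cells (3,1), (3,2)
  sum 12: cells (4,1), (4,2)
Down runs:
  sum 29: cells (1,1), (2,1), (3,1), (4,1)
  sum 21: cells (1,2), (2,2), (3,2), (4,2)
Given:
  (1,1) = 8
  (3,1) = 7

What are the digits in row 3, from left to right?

29 in 4 cells must be {5,7,8,9}.
(1,2) = 15 − 8 = 7 completes the 15 across.
(3,2) = 12 − 7 = 5 completes the 12 across.
Nothing is forced directly, so branch on (2,1), whose candidates are 5 or 9. If (2,1) = 9: then (2,2) would have to be in {2} for the 11 across but in {1,3,6,8} for the 21 down — contradiction. So (2,1) = 5.
(2,2) = 11 − 5 = 6 completes the 11 across.
(4,1) = 29 − 20 = 9 completes the 29 down.
(4,2) = 12 − 9 = 3 completes the 12 across.

7 5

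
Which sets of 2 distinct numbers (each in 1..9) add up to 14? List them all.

{5,9}; {6,8}

2 distinct digits from 1–9 sum between 3 and 17.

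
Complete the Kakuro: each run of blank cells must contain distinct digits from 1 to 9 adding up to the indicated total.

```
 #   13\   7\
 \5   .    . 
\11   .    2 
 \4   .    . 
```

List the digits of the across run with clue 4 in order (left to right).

3 1

4 in 2 cells must be {1,3}; 7 in 3 cells must be {1,2,4}.
R2C1 = 11 − 2 = 9 completes the 11 across.
R3C2 = 1: the only remaining digit allowed by both the 4 across and the 7 down.
R1C2 = 7 − 3 = 4 completes the 7 down.
R3C1 = 4 − 1 = 3 completes the 4 across.
R1C1 = 5 − 4 = 1 completes the 5 across.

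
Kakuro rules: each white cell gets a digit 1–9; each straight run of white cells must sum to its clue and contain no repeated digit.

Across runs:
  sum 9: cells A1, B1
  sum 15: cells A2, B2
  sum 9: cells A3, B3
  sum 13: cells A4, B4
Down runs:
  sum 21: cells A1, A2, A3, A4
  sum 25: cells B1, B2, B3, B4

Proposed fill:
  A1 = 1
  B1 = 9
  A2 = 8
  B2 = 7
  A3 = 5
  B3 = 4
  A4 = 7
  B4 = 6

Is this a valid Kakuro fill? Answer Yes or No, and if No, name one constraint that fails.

No — the down run B1–B4 sums to 26, not 25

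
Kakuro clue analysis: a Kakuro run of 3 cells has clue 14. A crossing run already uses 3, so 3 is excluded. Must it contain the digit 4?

Counterexample: {1,5,8} sums to 14 under that restriction without using 4.

No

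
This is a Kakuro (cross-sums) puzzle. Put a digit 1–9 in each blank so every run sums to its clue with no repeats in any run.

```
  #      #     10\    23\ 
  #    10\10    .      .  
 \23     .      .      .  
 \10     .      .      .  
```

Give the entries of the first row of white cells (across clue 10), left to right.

23 in 3 cells must be {6,8,9}.
Only 6 fits R2C2 under both its across sum 23 and down sum 10.
The 10 across and the 23 down share only 6, so R3C3 = 6.
No cell is forced outright now. R1C2 can only be 1 or 3 (the digits allowed by both its 10 across and its 10 down). If R1C2 = 3: then R1C3 would have to be in {7} for the 10 across but in {8,9} for the 23 down — contradiction. So R1C2 = 1.
R1C3 = 10 − 1 = 9 completes the 10 across.

1, 9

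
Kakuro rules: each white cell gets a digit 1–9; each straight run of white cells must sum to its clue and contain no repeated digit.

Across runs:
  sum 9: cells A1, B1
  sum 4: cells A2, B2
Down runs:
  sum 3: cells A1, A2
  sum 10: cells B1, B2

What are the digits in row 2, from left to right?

1 3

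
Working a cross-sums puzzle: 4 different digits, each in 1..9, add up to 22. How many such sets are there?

4 distinct digits from 1–9 sum between 10 and 30.

11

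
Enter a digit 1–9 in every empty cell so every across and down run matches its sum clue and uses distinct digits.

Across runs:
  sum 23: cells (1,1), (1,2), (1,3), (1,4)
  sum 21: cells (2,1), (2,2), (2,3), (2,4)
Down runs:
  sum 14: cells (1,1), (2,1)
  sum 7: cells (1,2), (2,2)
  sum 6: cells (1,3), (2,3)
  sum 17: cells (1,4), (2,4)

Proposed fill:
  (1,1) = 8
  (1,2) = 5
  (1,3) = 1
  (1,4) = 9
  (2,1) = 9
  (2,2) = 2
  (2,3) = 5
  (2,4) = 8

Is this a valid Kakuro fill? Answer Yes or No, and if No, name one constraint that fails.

No — the down run (1,1)–(2,1) sums to 17, not 14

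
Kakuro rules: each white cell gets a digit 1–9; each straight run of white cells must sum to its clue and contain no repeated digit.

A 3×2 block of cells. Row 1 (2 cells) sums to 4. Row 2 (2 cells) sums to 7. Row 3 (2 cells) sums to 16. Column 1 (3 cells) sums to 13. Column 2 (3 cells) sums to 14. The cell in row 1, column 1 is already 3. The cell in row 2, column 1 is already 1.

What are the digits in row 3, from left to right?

4 in 2 cells must be {1,3}; 16 in 2 cells must be {7,9}.
(1,2) = 4 − 3 = 1 completes the 4 across.
(2,2) = 7 − 1 = 6 completes the 7 across.
(3,1) = 13 − 4 = 9 completes the 13 down.
(3,2) = 16 − 9 = 7 completes the 16 across.

9, 7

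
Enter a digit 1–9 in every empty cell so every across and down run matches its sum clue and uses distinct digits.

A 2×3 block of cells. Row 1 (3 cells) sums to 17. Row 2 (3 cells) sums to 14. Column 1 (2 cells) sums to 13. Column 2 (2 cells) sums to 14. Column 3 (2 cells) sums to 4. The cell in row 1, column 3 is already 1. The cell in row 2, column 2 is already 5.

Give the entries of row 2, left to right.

6, 5, 3

4 in 2 cells must be {1,3}.
(1,2) = 14 − 5 = 9 completes the 14 down.
(2,3) = 4 − 1 = 3 completes the 4 down.
(1,1) = 17 − 10 = 7 completes the 17 across.
(2,1) = 14 − 8 = 6 completes the 14 across.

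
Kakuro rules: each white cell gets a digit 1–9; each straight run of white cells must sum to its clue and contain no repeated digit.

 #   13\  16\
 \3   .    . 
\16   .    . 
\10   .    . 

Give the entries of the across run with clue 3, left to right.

3 in 2 cells must be {1,2}; 16 in 2 cells must be {7,9}.
Nothing is forced directly, so branch on R1C1, whose candidates are 1 or 2. If R1C1 = 1: that forces R1C2 = 2, R2C2 = 9, after which R3C2 would have to be in {1,2,3,4,6,7,8,9} for the 10 across but in {5} for the 16 down — contradiction. So R1C1 = 2.
R1C2 = 3 − 2 = 1 completes the 3 across.
Given what's placed, R2C1 must be 7 to fit the 16 across and 13 down.
R2C2 = 16 − 7 = 9 completes the 16 across.
R3C1 = 13 − 9 = 4 completes the 13 down.
R3C2 = 10 − 4 = 6 completes the 10 across.

2 1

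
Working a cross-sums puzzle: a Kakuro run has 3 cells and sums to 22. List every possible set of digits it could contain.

3 distinct digits from 1–9 sum between 6 and 24.

{5,8,9}; {6,7,9}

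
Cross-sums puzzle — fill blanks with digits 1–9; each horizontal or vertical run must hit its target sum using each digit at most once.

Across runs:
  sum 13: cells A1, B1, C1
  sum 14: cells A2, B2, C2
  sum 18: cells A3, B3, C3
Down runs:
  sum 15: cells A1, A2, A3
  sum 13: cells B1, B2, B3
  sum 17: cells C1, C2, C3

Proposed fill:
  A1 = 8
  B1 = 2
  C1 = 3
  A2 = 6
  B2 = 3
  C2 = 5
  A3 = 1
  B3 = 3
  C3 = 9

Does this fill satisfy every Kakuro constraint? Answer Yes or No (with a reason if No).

No — the across run A3–C3 sums to 13, not 18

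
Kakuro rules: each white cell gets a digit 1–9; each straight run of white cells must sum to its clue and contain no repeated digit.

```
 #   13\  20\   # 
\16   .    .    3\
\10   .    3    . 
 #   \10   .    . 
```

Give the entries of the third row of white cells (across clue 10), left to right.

16 in 2 cells must be {7,9}; 3 in 2 cells must be {1,2}.
Given what's placed, R1C2 must be 9 to fit the 16 across and 20 down.
R3C2 = 20 − 12 = 8 completes the 20 down.
R3C3 = 10 − 8 = 2 completes the 10 across.
R1C1 = 16 − 9 = 7 completes the 16 across.
R2C1 = 13 − 7 = 6 completes the 13 down.
R2C3 = 10 − 9 = 1 completes the 10 across.

8, 2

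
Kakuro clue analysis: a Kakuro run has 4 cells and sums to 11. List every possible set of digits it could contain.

{1,2,3,5}

4 distinct digits from 1–9 sum between 10 and 30.
Only one set works: {1,2,3,5}.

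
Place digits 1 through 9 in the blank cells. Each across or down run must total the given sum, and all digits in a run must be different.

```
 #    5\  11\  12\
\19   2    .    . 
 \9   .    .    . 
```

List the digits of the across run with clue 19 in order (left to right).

2 9 8

R2C1 = 5 − 2 = 3 completes the 5 down.
Nothing is forced directly, so branch on R2C3, whose candidates are 4 or 5. If R2C3 = 5: then R1C3 would have to be in {8,9} for the 19 across but in {7} for the 12 down — contradiction. So R2C3 = 4.
R1C3 = 12 − 4 = 8 completes the 12 down.
R2C2 = 9 − 7 = 2 completes the 9 across.
R1C2 = 19 − 10 = 9 completes the 19 across.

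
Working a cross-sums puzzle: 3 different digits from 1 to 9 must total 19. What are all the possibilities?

{2,8,9}; {3,7,9}; {4,6,9}; {4,7,8}; {5,6,8}

3 distinct digits from 1–9 sum between 6 and 24.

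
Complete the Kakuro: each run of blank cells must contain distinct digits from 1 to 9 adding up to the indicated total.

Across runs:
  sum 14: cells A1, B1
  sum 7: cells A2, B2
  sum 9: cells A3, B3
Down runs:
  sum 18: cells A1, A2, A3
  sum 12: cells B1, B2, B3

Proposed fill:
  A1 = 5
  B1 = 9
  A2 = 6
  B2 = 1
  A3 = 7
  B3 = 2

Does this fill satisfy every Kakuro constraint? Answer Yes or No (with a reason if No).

Yes

Across: 5+9=14; 6+1=7; 7+2=9. Down: 5+6+7=18; 9+1+2=12. No digit repeats within any run.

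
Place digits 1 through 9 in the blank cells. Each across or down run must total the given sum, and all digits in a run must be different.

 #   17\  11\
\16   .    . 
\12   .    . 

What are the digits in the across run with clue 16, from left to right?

16 in 2 cells must be {7,9}; 17 in 2 cells must be {8,9}.
The 16 across and the 17 down share only 9, so R1C1 = 9.
R1C2 = 16 − 9 = 7 completes the 16 across.
R2C1 = 17 − 9 = 8 completes the 17 down.
R2C2 = 12 − 8 = 4 completes the 12 across.

9 7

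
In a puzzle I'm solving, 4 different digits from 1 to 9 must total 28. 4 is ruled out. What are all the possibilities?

{5,6,8,9}

4 distinct digits from 1–9 sum between 10 and 30.
Dropping sets that contain 4.
Only one set works: {5,6,8,9}.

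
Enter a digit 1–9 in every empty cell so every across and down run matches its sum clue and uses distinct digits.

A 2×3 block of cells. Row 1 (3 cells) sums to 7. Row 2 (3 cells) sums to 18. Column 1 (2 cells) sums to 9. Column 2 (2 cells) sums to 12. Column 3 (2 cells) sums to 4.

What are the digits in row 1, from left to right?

7 in 3 cells must be {1,2,4}; 4 in 2 cells must be {1,3}.
The 7 across and the 12 down share only 4, so (1,2) = 4.
Given what's placed, (1,3) must be 1 to fit the 7 across and 4 down.
(2,2) = 12 − 4 = 8 completes the 12 down.
(2,3) = 4 − 1 = 3 completes the 4 down.
(1,1) = 7 − 5 = 2 completes the 7 across.
(2,1) = 18 − 11 = 7 completes the 18 across.

2, 4, 1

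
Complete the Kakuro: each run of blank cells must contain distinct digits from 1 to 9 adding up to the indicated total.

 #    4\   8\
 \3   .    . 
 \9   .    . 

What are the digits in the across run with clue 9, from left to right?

3 in 2 cells must be {1,2}; 4 in 2 cells must be {1,3}.
The 3 across and the 4 down share only 1, so R1C1 = 1.
R1C2 = 3 − 1 = 2 completes the 3 across.
R2C1 = 4 − 1 = 3 completes the 4 down.
R2C2 = 9 − 3 = 6 completes the 9 across.

3, 6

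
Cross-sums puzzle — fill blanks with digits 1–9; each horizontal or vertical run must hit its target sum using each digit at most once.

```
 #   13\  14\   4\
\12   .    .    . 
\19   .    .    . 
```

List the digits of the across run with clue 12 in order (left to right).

6 5 1

4 in 2 cells must be {1,3}.
The 19 across and the 4 down share only 3, so R2C3 = 3.
R1C3 = 4 − 3 = 1 completes the 4 down.
Given what's placed, R2C2 must be 9 to fit the 19 across and 14 down.
R1C2 = 14 − 9 = 5 completes the 14 down.
R2C1 = 19 − 12 = 7 completes the 19 across.
R1C1 = 12 − 6 = 6 completes the 12 across.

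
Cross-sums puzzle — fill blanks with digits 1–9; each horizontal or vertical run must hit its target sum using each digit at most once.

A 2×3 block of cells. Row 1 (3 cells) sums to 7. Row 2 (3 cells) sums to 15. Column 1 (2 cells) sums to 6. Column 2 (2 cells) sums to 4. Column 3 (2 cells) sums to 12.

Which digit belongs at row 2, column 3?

8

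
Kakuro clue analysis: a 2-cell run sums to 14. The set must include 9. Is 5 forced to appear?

The only way to make 14 from 2 distinct digits under that restriction is {5,9}, which contains 5.

Yes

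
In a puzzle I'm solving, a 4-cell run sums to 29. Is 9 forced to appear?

The only way to make 29 from 4 distinct digits is {5,7,8,9}, which contains 9.

Yes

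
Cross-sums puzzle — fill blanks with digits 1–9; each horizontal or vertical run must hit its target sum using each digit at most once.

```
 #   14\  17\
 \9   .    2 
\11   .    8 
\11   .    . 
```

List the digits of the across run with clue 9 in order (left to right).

7 2

R1C1 = 9 − 2 = 7 completes the 9 across.
R2C1 = 11 − 8 = 3 completes the 11 across.
R3C1 = 14 − 10 = 4 completes the 14 down.
R3C2 = 11 − 4 = 7 completes the 11 across.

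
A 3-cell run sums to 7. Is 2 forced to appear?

Yes

The only way to make 7 from 3 distinct digits is {1,2,4}, which contains 2.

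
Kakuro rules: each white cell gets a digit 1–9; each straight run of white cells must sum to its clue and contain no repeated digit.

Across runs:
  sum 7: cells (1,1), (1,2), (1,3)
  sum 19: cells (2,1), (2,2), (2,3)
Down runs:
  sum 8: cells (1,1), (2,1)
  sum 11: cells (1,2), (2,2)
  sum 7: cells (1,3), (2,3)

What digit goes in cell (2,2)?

7 in 3 cells must be {1,2,4}.
Nothing is forced directly, so branch on (1,2), whose candidates are 2 or 4. If (1,2) = 4: that forces (2,2) = 7, (2,1) = 3, after which (2,3) would have to be in {9} for the 19 across but in {1,2,3,4,5,6} for the 7 down — contradiction. So (1,2) = 2.
Given what's placed, (1,1) must be 1 to fit the 7 across and 8 down.
(1,3) = 7 − 3 = 4 completes the 7 across.
(2,1) = 8 − 1 = 7 completes the 8 down.
(2,2) = 11 − 2 = 9 completes the 11 down.
(2,3) = 19 − 16 = 3 completes the 19 across.

9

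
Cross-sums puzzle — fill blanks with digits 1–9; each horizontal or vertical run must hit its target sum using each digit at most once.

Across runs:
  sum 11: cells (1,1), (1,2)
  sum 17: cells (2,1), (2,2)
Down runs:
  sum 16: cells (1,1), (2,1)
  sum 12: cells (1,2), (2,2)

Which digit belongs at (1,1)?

7

17 in 2 cells must be {8,9}; 16 in 2 cells must be {7,9}.
The 17 across and the 16 down share only 9, so (2,1) = 9.
(2,2) = 17 − 9 = 8 completes the 17 across.
(1,1) = 16 − 9 = 7 completes the 16 down.
(1,2) = 11 − 7 = 4 completes the 11 across.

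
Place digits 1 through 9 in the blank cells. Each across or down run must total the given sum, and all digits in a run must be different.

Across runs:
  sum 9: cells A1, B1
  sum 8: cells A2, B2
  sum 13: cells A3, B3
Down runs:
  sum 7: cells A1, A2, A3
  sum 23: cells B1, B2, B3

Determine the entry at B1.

8

7 in 3 cells must be {1,2,4}; 23 in 3 cells must be {6,8,9}.
The 8 across and the 23 down share only 6, so B2 = 6.
The 13 across and the 7 down share only 4, so A3 = 4.
B3 = 13 − 4 = 9 completes the 13 across.
B1 = 23 − 15 = 8 completes the 23 down.
A2 = 8 − 6 = 2 completes the 8 across.
A1 = 9 − 8 = 1 completes the 9 across.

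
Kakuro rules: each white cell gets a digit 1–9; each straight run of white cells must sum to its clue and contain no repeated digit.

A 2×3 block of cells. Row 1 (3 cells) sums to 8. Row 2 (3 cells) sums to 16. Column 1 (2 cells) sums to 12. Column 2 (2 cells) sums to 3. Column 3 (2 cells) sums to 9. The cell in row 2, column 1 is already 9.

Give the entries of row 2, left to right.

3 in 2 cells must be {1,2}.
(1,1) = 12 − 9 = 3 completes the 12 down.
Given what's placed, (1,2) must be 1 to fit the 8 across and 3 down.
(1,3) = 8 − 4 = 4 completes the 8 across.
(2,2) = 3 − 1 = 2 completes the 3 down.
(2,3) = 16 − 11 = 5 completes the 16 across.

9 2 5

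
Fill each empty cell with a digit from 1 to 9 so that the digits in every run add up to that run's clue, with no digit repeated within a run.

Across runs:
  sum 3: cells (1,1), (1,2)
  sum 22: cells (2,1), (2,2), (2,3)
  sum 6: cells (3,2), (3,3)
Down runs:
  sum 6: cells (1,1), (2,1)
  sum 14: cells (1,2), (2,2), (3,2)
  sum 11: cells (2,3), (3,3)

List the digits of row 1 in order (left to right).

1, 2

3 in 2 cells must be {1,2}.
The 22 across and the 6 down share only 5, so (2,1) = 5.
(1,1) = 6 − 5 = 1 completes the 6 down.
(1,2) = 3 − 1 = 2 completes the 3 across.
No cell is forced outright now. (3,2) can only be 4 or 5 (the digits allowed by both its 6 across and its 14 down). If (3,2) = 5: then (2,2) would have to be in {8,9} for the 22 across but in {7} for the 14 down — contradiction. So (3,2) = 4.
(2,2) = 14 − 6 = 8 completes the 14 down.
(2,3) = 22 − 13 = 9 completes the 22 across.
(3,3) = 6 − 4 = 2 completes the 6 across.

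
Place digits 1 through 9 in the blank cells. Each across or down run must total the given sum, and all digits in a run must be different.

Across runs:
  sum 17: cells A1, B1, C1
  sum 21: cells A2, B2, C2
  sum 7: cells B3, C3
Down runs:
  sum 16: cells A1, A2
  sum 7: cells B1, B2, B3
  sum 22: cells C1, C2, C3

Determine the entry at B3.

2

16 in 2 cells must be {7,9}; 7 in 3 cells must be {1,2,4}.
Only 4 fits B2 under both its across sum 21 and down sum 7.
Given what's placed, A2 must be 9 to fit the 21 across and 16 down.
C2 = 21 − 13 = 8 completes the 21 across.
C3 = 5: the only remaining digit allowed by both the 7 across and the 22 down.
A1 = 16 − 9 = 7 completes the 16 down.
C1 = 22 − 13 = 9 completes the 22 down.
B3 = 7 − 5 = 2 completes the 7 across.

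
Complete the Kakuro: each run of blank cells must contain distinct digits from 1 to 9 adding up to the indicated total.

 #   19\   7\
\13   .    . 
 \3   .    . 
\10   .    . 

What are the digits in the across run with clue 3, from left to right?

2, 1

3 in 2 cells must be {1,2}; 7 in 3 cells must be {1,2,4}.
The 13 across and the 7 down share only 4, so R1C2 = 4.
The 3 across and the 19 down share only 2, so R2C1 = 2.
R2C2 = 3 − 2 = 1 completes the 3 across.
R3C2 = 7 − 5 = 2 completes the 7 down.
R1C1 = 13 − 4 = 9 completes the 13 across.
R3C1 = 10 − 2 = 8 completes the 10 across.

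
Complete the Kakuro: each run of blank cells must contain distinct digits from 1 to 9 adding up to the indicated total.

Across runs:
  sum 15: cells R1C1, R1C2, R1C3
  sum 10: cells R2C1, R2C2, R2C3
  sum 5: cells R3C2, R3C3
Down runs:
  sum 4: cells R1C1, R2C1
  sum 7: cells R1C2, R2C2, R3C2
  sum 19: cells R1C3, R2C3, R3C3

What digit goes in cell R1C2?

4 in 2 cells must be {1,3}; 7 in 3 cells must be {1,2,4}.
Nothing is forced directly, so branch on R1C1, whose candidates are 1 or 3. If R1C1 = 1: then R1C2 would have to be in {5,6,8,9} for the 15 across but in {1,2,4} for the 7 down — contradiction. So R1C1 = 3.
Given what's placed, R1C2 must be 4 to fit the 15 across and 7 down.

4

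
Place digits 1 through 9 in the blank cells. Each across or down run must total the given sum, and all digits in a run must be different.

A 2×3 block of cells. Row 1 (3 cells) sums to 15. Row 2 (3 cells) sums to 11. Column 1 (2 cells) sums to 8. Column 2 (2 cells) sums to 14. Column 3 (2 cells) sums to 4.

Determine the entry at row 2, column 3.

3

4 in 2 cells must be {1,3}.
Nothing is forced directly, so branch on (2,2), whose candidates are 5 or 6 or 8. If (2,2) = 5: that forces (1,2) = 9, (1,3) = 1, (2,1) = 2, after which (2,3) would have to be in {4} for the 11 across but in {3} for the 4 down — contradiction. If (2,2) = 8: that forces (1,2) = 6, (1,3) = 1, after which (2,3) would have to be in {1,2} for the 11 across but in {3} for the 4 down — contradiction. So (2,2) = 6.
(1,2) = 14 − 6 = 8 completes the 14 down.
Nothing is forced directly, so branch on (1,3), whose candidates are 1 or 3. If (1,3) = 3: then (1,1) would have to be in {4} for the 15 across but in {1,2,3,5,6,7} for the 8 down — contradiction. So (1,3) = 1.
(1,1) = 15 − 9 = 6 completes the 15 across.
(2,1) = 8 − 6 = 2 completes the 8 down.
(2,3) = 11 − 8 = 3 completes the 11 across.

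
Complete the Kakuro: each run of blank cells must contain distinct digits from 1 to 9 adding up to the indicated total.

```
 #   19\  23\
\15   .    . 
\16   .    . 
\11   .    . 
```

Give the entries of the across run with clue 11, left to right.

16 in 2 cells must be {7,9}; 23 in 3 cells must be {6,8,9}.
The 16 across and the 23 down share only 9, so R2C2 = 9.
R2C1 = 16 − 9 = 7 completes the 16 across.
Nothing is forced directly, so branch on R1C1, whose candidates are 8 or 9. If R1C1 = 8: then R1C2 would have to be in {7} for the 15 across but in {6,8} for the 23 down — contradiction. So R1C1 = 9.
R1C2 = 15 − 9 = 6 completes the 15 across.
R3C1 = 19 − 16 = 3 completes the 19 down.
R3C2 = 11 − 3 = 8 completes the 11 across.

3 8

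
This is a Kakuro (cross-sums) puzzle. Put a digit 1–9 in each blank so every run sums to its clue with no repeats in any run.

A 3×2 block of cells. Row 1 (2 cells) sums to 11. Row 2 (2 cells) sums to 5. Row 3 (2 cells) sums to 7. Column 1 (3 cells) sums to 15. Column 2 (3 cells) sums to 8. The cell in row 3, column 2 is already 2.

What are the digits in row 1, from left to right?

6 5

(1,2) = 5: the only remaining digit allowed by both the 11 across and the 8 down.
(2,2) = 8 − 7 = 1 completes the 8 down.
(3,1) = 7 − 2 = 5 completes the 7 across.
(1,1) = 11 − 5 = 6 completes the 11 across.
(2,1) = 5 − 1 = 4 completes the 5 across.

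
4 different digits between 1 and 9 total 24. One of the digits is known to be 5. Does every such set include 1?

No

Counterexample: {2,5,8,9} sums to 24 under that restriction without using 1.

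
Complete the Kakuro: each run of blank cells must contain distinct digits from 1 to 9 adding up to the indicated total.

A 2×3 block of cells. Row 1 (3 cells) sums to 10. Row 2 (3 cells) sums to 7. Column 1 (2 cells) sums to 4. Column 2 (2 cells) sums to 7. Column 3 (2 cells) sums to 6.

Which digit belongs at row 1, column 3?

7 in 3 cells must be {1,2,4}; 4 in 2 cells must be {1,3}.
The 7 across and the 4 down share only 1, so (2,1) = 1.
(1,1) = 4 − 1 = 3 completes the 4 down.
Nothing is forced directly, so branch on (2,2), whose candidates are 2 or 4. If (2,2) = 4: then (1,2) would have to be in {1,2,5,6} for the 10 across but in {3} for the 7 down — contradiction. So (2,2) = 2.
(1,2) = 7 − 2 = 5 completes the 7 down.
(1,3) = 10 − 8 = 2 completes the 10 across.
(2,3) = 7 − 3 = 4 completes the 7 across.

2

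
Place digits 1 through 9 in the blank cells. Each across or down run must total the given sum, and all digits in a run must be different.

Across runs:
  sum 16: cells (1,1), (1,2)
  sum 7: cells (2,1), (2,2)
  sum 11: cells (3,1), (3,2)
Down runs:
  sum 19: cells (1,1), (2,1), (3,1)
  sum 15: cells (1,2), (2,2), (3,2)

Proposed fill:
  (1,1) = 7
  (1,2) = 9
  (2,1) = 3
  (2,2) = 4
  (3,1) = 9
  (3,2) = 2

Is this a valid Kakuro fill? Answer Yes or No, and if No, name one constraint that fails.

Across: 7+9=16; 3+4=7; 9+2=11. Down: 7+3+9=19; 9+4+2=15. No digit repeats within any run.

Yes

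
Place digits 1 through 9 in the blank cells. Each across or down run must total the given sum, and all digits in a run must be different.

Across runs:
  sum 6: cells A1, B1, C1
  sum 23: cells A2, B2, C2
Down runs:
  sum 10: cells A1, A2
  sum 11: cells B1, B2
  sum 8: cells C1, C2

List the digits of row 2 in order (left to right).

9 8 6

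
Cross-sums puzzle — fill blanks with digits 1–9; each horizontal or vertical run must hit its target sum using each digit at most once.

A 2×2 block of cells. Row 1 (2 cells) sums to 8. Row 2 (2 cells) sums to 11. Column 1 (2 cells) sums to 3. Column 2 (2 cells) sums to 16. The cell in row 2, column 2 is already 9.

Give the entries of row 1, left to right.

3 in 2 cells must be {1,2}; 16 in 2 cells must be {7,9}.
(1,2) = 16 − 9 = 7 completes the 16 down.
(2,1) = 11 − 9 = 2 completes the 11 across.
(1,1) = 8 − 7 = 1 completes the 8 across.

1 7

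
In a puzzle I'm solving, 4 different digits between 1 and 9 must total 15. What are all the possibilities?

{1,2,3,9}; {1,2,4,8}; {1,2,5,7}; {1,3,4,7}; {1,3,5,6}; {2,3,4,6}

4 distinct digits from 1–9 sum between 10 and 30.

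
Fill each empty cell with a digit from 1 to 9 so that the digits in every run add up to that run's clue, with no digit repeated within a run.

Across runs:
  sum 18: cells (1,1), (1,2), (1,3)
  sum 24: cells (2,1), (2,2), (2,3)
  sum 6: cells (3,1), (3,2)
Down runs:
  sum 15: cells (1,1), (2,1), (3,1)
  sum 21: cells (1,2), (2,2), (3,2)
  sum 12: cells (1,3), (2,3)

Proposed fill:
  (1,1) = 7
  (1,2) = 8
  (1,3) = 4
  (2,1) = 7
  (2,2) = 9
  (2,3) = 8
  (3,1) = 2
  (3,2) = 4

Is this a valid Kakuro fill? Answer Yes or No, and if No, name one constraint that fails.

No — the down run (1,1)–(3,1) sums to 16, not 15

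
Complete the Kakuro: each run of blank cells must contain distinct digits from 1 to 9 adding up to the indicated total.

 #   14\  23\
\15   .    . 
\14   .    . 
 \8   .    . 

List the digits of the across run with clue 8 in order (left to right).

23 in 3 cells must be {6,8,9}.
The 8 across and the 23 down share only 6, so R3C2 = 6.
R3C1 = 8 − 6 = 2 completes the 8 across.
Nothing is forced directly, so branch on R1C2, whose candidates are 8 or 9. If R1C2 = 9: then R1C1 would have to be in {6} for the 15 across but in {3,4,5,7,8,9} for the 14 down — contradiction. So R1C2 = 8.
R1C1 = 15 − 8 = 7 completes the 15 across.
R2C1 = 14 − 9 = 5 completes the 14 down.
R2C2 = 14 − 5 = 9 completes the 14 across.

2, 6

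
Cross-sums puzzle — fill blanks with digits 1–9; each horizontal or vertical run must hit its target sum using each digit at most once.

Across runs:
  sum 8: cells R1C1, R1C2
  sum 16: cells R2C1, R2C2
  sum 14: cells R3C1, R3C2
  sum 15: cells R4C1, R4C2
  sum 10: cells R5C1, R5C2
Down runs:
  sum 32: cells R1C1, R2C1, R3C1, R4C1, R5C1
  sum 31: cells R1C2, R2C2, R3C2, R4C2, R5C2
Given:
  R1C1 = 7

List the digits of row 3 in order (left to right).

8, 6

16 in 2 cells must be {7,9}.
R1C2 = 8 − 7 = 1 completes the 8 across.
Given what's placed, R2C1 must be 9 to fit the 16 across and 32 down.
R2C2 = 16 − 9 = 7 completes the 16 across.
No cell is forced outright now. R4C1 can only be 6 or 8 (the digits allowed by both its 15 across and its 32 down). If R4C1 = 8: then R4C2 would have to be in {7} for the 15 across but in {6,8,9} for the 31 down — contradiction. So R4C1 = 6.
Given what's placed, R3C1 must be 8 to fit the 14 across and 32 down.
R3C2 = 14 − 8 = 6 completes the 14 across.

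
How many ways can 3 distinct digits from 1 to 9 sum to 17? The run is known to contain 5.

2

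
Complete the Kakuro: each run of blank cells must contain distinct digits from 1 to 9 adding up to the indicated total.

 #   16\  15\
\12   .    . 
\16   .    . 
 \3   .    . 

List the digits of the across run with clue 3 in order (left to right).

16 in 2 cells must be {7,9}; 3 in 2 cells must be {1,2}.
Nothing is forced directly, so branch on R2C1, whose candidates are 7 or 9. If R2C1 = 9: that forces R2C2 = 7, R3C2 = 2, after which R1C2 would have to be in {3,4,5,7,8,9} for the 12 across but in {6} for the 15 down — contradiction. So R2C1 = 7.
R2C2 = 16 − 7 = 9 completes the 16 across.
Given what's placed, R3C1 must be 1 to fit the 3 across and 16 down.
R3C2 = 3 − 1 = 2 completes the 3 across.
R1C1 = 16 − 8 = 8 completes the 16 down.
R1C2 = 12 − 8 = 4 completes the 12 across.

1 2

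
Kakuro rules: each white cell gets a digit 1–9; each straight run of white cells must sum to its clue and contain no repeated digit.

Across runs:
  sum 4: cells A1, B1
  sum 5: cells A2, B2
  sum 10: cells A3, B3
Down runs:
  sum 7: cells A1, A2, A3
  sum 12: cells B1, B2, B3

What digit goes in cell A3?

4 in 2 cells must be {1,3}; 7 in 3 cells must be {1,2,4}.
The 4 across and the 7 down share only 1, so A1 = 1.
B1 = 4 − 1 = 3 completes the 4 across.
Nothing is forced directly, so branch on A2, whose candidates are 2 or 4. If A2 = 2: then B2 would have to be in {3} for the 5 across but in {1,2,4,5,7,8} for the 12 down — contradiction. So A2 = 4.
B2 = 5 − 4 = 1 completes the 5 across.
A3 = 7 − 5 = 2 completes the 7 down.
B3 = 10 − 2 = 8 completes the 10 across.

2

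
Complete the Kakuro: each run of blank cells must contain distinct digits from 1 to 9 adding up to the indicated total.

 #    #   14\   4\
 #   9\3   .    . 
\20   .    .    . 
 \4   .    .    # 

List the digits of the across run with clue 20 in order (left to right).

8 9 3

3 in 2 cells must be {1,2}; 4 in 2 cells must be {1,3}.
The 3 across and the 4 down share only 1, so R1C3 = 1.
R2C3 = 4 − 1 = 3 completes the 4 down.
R1C2 = 3 − 1 = 2 completes the 3 across.
R2C1 = 8: the only remaining digit allowed by both the 20 across and the 9 down.
R2C2 = 20 − 11 = 9 completes the 20 across.
R3C1 = 9 − 8 = 1 completes the 9 down.
R3C2 = 4 − 1 = 3 completes the 4 across.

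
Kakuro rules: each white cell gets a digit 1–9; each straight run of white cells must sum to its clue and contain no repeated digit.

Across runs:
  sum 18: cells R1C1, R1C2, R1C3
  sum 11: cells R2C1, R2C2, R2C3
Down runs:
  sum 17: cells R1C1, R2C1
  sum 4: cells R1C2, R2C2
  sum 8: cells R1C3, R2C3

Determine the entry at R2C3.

17 in 2 cells must be {8,9}; 4 in 2 cells must be {1,3}.
The 11 across and the 17 down share only 8, so R2C1 = 8.
Given what's placed, R2C2 must be 1 to fit the 11 across and 4 down.
R2C3 = 11 − 9 = 2 completes the 11 across.
R1C1 = 17 − 8 = 9 completes the 17 down.
R1C2 = 4 − 1 = 3 completes the 4 down.
R1C3 = 18 − 12 = 6 completes the 18 across.

2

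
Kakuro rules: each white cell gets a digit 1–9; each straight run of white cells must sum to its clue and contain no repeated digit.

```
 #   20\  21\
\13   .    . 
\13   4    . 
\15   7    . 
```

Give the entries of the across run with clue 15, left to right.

R1C1 = 20 − 11 = 9 completes the 20 down.
R1C2 = 13 − 9 = 4 completes the 13 across.
R2C2 = 13 − 4 = 9 completes the 13 across.
R3C2 = 15 − 7 = 8 completes the 15 across.

7 8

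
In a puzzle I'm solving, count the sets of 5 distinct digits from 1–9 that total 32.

5 distinct digits from 1–9 sum between 15 and 35.
Enumerating: {2,6,7,8,9}, {3,5,7,8,9}, {4,5,6,8,9}.

3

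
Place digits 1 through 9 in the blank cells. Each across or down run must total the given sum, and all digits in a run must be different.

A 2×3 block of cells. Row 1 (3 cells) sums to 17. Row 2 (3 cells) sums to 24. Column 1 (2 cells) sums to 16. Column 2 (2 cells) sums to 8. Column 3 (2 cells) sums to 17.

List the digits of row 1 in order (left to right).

7 1 9

24 in 3 cells must be {7,8,9}; 16 in 2 cells must be {7,9}; 17 in 2 cells must be {8,9}.
The 24 across and the 8 down share only 7, so (2,2) = 7.
(1,2) = 8 − 7 = 1 completes the 8 down.
Given what's placed, (1,3) must be 9 to fit the 17 across and 17 down.
(2,1) = 9: the only remaining digit allowed by both the 24 across and the 16 down.
(2,3) = 24 − 16 = 8 completes the 24 across.
(1,1) = 17 − 10 = 7 completes the 17 across.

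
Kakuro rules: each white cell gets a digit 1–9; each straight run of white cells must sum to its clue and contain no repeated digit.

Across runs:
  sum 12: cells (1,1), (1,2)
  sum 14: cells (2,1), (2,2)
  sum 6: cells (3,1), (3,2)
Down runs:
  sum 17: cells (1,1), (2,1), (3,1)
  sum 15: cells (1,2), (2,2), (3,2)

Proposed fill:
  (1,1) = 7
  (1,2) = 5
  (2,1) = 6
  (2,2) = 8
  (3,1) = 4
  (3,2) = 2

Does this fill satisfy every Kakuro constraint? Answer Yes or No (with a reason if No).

Across: 7+5=12; 6+8=14; 4+2=6. Down: 7+6+4=17; 5+8+2=15. No digit repeats within any run.

Yes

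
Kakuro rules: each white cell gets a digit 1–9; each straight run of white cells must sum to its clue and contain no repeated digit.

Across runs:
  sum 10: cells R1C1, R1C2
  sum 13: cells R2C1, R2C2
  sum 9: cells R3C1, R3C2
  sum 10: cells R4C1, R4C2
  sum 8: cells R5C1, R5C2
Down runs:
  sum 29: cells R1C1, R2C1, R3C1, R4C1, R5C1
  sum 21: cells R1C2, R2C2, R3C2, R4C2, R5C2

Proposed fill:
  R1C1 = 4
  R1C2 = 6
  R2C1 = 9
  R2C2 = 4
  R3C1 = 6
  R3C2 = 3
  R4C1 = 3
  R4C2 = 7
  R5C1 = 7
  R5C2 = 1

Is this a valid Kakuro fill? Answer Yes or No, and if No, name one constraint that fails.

Across: 4+6=10; 9+4=13; 6+3=9; 3+7=10; 7+1=8. Down: 4+9+6+3+7=29; 6+4+3+7+1=21. No digit repeats within any run.

Yes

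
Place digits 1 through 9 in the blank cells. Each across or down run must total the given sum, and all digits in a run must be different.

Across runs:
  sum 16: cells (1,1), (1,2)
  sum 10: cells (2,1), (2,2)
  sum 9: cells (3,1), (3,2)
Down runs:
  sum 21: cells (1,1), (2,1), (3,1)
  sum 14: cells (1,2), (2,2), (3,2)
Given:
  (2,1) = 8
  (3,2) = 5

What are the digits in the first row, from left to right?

9 7

16 in 2 cells must be {7,9}.
(1,2) = 7: the only remaining digit allowed by both the 16 across and the 14 down.
(2,2) = 10 − 8 = 2 completes the 10 across.
(3,1) = 9 − 5 = 4 completes the 9 across.
(1,1) = 16 − 7 = 9 completes the 16 across.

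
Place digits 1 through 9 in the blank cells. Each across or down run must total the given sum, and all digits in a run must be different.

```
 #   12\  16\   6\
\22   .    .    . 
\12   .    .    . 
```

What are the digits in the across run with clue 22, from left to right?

16 in 2 cells must be {7,9}.
The 22 across and the 6 down share only 5, so R1C3 = 5.
R2C3 = 6 − 5 = 1 completes the 6 down.
Given what's placed, R1C2 must be 9 to fit the 22 across and 16 down.
R2C2 = 16 − 9 = 7 completes the 16 down.
R1C1 = 22 − 14 = 8 completes the 22 across.
R2C1 = 12 − 8 = 4 completes the 12 across.

8, 9, 5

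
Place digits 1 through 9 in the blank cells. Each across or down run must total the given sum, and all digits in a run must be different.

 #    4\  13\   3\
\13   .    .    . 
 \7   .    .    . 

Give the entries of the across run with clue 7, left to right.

1, 4, 2

7 in 3 cells must be {1,2,4}; 4 in 2 cells must be {1,3}; 3 in 2 cells must be {1,2}.
The 7 across and the 4 down share only 1, so R2C1 = 1.
Given what's placed, R2C2 must be 4 to fit the 7 across and 13 down.
R2C3 = 7 − 5 = 2 completes the 7 across.
R1C1 = 4 − 1 = 3 completes the 4 down.
R1C2 = 13 − 4 = 9 completes the 13 down.
R1C3 = 13 − 12 = 1 completes the 13 across.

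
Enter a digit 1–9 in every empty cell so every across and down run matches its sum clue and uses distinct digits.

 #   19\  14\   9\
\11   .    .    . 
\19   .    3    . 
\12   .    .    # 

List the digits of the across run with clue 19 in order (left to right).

9 3 7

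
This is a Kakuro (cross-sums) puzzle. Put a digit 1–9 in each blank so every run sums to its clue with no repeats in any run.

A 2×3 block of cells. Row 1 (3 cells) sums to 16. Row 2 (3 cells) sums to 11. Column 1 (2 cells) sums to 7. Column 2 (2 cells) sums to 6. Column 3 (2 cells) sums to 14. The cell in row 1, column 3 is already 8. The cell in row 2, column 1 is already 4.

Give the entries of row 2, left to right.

(1,1) = 7 − 4 = 3 completes the 7 down.
(1,2) = 16 − 11 = 5 completes the 16 across.
(2,2) = 6 − 5 = 1 completes the 6 down.
(2,3) = 11 − 5 = 6 completes the 11 across.

4 1 6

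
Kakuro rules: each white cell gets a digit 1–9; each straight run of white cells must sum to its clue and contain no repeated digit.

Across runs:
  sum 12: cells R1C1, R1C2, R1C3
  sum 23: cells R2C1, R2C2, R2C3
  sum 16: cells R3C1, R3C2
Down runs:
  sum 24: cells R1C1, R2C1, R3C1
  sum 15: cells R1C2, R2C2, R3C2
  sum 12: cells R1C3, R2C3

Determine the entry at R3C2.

7

23 in 3 cells must be {6,8,9}; 16 in 2 cells must be {7,9}; 24 in 3 cells must be {7,8,9}.
Nothing is forced directly, so branch on R3C2, whose candidates are 7 or 9. If R3C2 = 9: then R2C2 would have to be in {6,8,9} for the 23 across but in {1,2,4,5} for the 15 down — contradiction. So R3C2 = 7.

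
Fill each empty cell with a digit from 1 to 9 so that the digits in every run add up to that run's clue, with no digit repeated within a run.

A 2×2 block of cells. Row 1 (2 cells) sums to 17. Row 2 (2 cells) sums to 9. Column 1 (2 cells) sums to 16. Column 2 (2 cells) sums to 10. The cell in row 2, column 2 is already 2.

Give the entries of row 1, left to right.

9, 8

17 in 2 cells must be {8,9}; 16 in 2 cells must be {7,9}.
(1,1) = 9: only digit in both the 17-across and 16-down candidate sets.
(1,2) = 17 − 9 = 8 completes the 17 across.
(2,1) = 9 − 2 = 7 completes the 9 across.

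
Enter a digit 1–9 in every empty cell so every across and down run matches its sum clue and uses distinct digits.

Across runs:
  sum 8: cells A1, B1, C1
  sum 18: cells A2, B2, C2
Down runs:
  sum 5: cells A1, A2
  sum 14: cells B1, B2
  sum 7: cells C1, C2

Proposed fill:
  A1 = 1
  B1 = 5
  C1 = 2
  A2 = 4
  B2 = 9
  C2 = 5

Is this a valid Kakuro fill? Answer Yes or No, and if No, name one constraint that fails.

Yes

Across: 1+5+2=8; 4+9+5=18. Down: 1+4=5; 5+9=14; 2+5=7. No digit repeats within any run.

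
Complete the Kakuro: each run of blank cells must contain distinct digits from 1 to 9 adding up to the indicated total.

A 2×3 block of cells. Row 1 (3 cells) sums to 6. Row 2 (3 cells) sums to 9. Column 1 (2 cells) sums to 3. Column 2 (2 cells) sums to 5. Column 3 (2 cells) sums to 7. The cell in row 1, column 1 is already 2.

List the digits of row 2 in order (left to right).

1 2 6

6 in 3 cells must be {1,2,3}; 3 in 2 cells must be {1,2}.
(2,1) = 3 − 2 = 1 completes the 3 down.
Nothing is forced directly, so branch on (2,2), whose candidates are 2 or 3. If (2,2) = 3: then (1,2) would have to be in {1,3} for the 6 across but in {2} for the 5 down — contradiction. So (2,2) = 2.
(1,2) = 5 − 2 = 3 completes the 5 down.
(1,3) = 6 − 5 = 1 completes the 6 across.
(2,3) = 9 − 3 = 6 completes the 9 across.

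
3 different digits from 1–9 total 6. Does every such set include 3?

The only way to make 6 from 3 distinct digits is {1,2,3}, which contains 3.

Yes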